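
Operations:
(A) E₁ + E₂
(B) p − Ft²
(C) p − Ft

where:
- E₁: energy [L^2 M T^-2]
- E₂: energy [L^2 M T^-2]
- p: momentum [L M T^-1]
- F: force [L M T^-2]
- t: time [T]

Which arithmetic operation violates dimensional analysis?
(B) p − Ft²

(A) E₁ + E₂: E₁ [L^2 M T^-2] and E₂ [L^2 M T^-2] — same dimensions ✓
(B) p − Ft²: p [L M T^-1] and Ft² [L M] — different dimensions cannot be added/subtracted ✗
(C) p − Ft: p [L M T^-1] and Ft [L M T^-1] — same dimensions ✓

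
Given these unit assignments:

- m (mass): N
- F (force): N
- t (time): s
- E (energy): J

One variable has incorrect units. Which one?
m

The variable m (mass) should have units kg, not N.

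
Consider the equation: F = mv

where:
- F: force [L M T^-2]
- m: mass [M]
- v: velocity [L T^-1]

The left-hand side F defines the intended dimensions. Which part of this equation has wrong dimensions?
The right-hand side term mv

F has dimensions [L M T^-2], but mv has dimensions [L M T^-1], so the term mv is dimensionally wrong for F.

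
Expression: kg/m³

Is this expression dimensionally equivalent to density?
Yes

The expression kg/m³ has dimensions [L^-3 M], which is exactly density [L^-3 M].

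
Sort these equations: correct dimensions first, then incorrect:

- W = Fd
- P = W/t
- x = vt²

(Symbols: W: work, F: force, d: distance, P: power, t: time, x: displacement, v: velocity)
Dimensionally correct: W = Fd, P = W/t
Dimensionally incorrect: x = vt²
Ordered (correct first, then incorrect): W = Fd, P = W/t, x = vt²

- W = Fd: LHS [L^2 M T^-2], RHS [L^2 M T^-2] → correct ✓
- P = W/t: LHS [L^2 M T^-3], RHS [L^2 M T^-3] → correct ✓
- x = vt²: LHS [L], RHS [L T] → incorrect ✗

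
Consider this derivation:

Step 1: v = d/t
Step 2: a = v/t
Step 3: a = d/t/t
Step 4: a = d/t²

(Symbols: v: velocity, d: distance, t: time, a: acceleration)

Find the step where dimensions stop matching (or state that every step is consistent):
No step introduces an error — all steps are dimensionally consistent.

Step 1: v = d/t → LHS [L T^-1], RHS [L T^-1] ✓
Step 2: a = v/t → LHS [L T^-2], RHS [L T^-2] ✓
Step 3: a = d/t/t → LHS [L T^-2], RHS [L T^-2] ✓
Step 4: a = d/t² → LHS [L T^-2], RHS [L T^-2] ✓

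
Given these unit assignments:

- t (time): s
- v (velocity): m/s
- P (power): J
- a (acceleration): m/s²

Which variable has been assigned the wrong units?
P

The variable P (power) should have units W, not J.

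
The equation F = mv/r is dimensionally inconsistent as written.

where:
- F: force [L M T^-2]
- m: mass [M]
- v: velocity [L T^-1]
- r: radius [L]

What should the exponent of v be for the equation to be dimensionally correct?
The exponent of v should be 2: F = mv^2/r

The LHS F has dimensions [L M T^-2]; v has dimensions [L T^-1].
As written, the RHS mv/r (exponent 1 on v) has dimensions [M T^-1], which does not match.
With exponent 2, the RHS mv^2/r has dimensions [L M T^-2], matching the LHS.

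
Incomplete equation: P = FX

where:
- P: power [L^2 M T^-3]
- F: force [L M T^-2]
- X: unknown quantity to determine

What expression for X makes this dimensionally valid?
X = v (velocity), dimensions [L T^-1]

P has dimensions [L^2 M T^-3]; the rest of the RHS (F) has dimensions [L M T^-2].
So X must have dimensions [L T^-1] — X = v (velocity).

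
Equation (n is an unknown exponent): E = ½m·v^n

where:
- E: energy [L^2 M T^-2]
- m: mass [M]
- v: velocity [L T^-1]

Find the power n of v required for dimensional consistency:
n = 2

E has dimensions [L^2 M T^-2]; v has dimensions [L T^-1].
The rest of the RHS has dimensions [M], so v^n must supply [L^2 T^-2].
With n = 2: ½m·v^2 has dimensions [L^2 M T^-2], matching the LHS ✓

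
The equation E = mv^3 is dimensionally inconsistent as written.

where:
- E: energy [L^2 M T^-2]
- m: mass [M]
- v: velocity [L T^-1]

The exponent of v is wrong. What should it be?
The exponent of v should be 2: E = mv^2

The LHS E has dimensions [L^2 M T^-2]; v has dimensions [L T^-1].
As written, the RHS mv^3 (exponent 3 on v) has dimensions [L^3 M T^-3], which does not match.
With exponent 2, the RHS mv^2 has dimensions [L^2 M T^-2], matching the LHS.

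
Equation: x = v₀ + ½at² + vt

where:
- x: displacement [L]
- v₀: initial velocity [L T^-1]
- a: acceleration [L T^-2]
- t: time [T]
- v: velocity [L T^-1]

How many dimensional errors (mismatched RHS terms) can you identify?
1

LHS x: [L]
- v₀: [L T^-1] ✗
- ½at²: [L] ✓
- vt: [L] ✓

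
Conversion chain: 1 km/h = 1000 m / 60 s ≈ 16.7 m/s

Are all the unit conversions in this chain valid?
The chain is incorrect (it contains an error).

Incorrect: 1 h = 3600 s, not 60 s (1 km/h ≈ 0.278 m/s)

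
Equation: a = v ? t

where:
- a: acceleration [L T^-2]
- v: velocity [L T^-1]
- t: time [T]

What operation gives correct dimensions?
division (÷): a = v ÷ t

a [L T^-2]; v [L T^-1]; t [T].
v × t → [L] ✗
v ÷ t → [L T^-2] ✓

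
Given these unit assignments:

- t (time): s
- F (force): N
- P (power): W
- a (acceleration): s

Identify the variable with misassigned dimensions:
a

The variable a (acceleration) should have units m/s², not s.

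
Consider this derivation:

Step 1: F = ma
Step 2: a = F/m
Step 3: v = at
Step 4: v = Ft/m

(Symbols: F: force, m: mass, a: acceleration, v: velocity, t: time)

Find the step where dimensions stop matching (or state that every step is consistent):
No step introduces an error — all steps are dimensionally consistent.

Step 1: F = ma → LHS [L M T^-2], RHS [L M T^-2] ✓
Step 2: a = F/m → LHS [L T^-2], RHS [L T^-2] ✓
Step 3: v = at → LHS [L T^-1], RHS [L T^-1] ✓
Step 4: v = Ft/m → LHS [L T^-1], RHS [L T^-1] ✓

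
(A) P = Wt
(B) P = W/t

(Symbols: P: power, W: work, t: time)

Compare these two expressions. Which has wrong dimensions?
(A)

(A) P = Wt: LHS [L^2 M T^-3], RHS [L^2 M T^-1] ✗
(B) P = W/t: LHS [L^2 M T^-3], RHS [L^2 M T^-3] ✓

Expression (A) P = Wt is dimensionally incorrect.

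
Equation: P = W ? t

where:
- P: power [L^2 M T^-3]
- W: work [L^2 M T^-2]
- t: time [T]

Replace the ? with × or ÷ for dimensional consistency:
division (÷): P = W ÷ t

P [L^2 M T^-3]; W [L^2 M T^-2]; t [T].
W × t → [L^2 M T^-1] ✗
W ÷ t → [L^2 M T^-3] ✓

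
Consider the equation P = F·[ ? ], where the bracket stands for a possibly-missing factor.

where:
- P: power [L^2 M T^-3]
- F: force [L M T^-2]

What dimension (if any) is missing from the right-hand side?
[L T^-1] — velocity (e.g. v)

P has dimensions [L^2 M T^-3]; F has dimensions [L M T^-2].
The bracketed factor must supply [L^2 M T^-3] / [L M T^-2] = [L T^-1].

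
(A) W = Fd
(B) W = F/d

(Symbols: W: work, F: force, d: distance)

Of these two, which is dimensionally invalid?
(B)

(A) W = Fd: LHS [L^2 M T^-2], RHS [L^2 M T^-2] ✓
(B) W = F/d: LHS [L^2 M T^-2], RHS [M T^-2] ✗

Expression (B) W = F/d is dimensionally incorrect.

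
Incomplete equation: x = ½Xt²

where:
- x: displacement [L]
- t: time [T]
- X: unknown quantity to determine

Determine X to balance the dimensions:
X = a (acceleration), dimensions [L T^-2]

x has dimensions [L]; the rest of the RHS (½ t²) has dimensions [T^2].
So X must have dimensions [L T^-2] — X = a (acceleration).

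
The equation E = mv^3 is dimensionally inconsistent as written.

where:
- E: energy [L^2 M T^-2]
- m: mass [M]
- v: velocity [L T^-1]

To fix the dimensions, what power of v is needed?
The exponent of v should be 2: E = mv^2

The LHS E has dimensions [L^2 M T^-2]; v has dimensions [L T^-1].
As written, the RHS mv^3 (exponent 3 on v) has dimensions [L^3 M T^-3], which does not match.
With exponent 2, the RHS mv^2 has dimensions [L^2 M T^-2], matching the LHS.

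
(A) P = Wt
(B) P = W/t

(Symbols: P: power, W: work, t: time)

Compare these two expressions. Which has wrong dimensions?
(A)

(A) P = Wt: LHS [L^2 M T^-3], RHS [L^2 M T^-1] ✗
(B) P = W/t: LHS [L^2 M T^-3], RHS [L^2 M T^-3] ✓

Expression (A) P = Wt is dimensionally incorrect.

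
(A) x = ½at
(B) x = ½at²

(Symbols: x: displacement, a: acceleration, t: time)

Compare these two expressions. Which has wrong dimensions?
(A)

(A) x = ½at: LHS [L], RHS [L T^-1] ✗
(B) x = ½at²: LHS [L], RHS [L] ✓

Expression (A) x = ½at is dimensionally incorrect.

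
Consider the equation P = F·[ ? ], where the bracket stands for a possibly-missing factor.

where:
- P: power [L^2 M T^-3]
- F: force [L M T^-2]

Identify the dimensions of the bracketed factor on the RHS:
[L T^-1] — velocity (e.g. v)

P has dimensions [L^2 M T^-3]; F has dimensions [L M T^-2].
The bracketed factor must supply [L^2 M T^-3] / [L M T^-2] = [L T^-1].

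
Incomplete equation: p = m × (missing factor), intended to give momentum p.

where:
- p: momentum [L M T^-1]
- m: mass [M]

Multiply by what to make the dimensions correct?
v (velocity), dimensions [L T^-1]

p has dimensions [L M T^-1] and m has dimensions [M].
The missing factor must have dimensions [L M T^-1] / [M] = [L T^-1], i.e. velocity (v).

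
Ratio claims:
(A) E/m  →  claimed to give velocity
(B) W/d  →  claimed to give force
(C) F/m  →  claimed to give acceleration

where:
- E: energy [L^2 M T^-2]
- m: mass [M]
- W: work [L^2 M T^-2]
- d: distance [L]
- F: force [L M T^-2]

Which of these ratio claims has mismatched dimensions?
(A) E/m does not give velocity

(A) E/m: [L^2 T^-2] ≠ velocity [L T^-1] ✗
(B) W/d: [L M T^-2] = force [L M T^-2] ✓
(C) F/m: [L T^-2] = acceleration [L T^-2] ✓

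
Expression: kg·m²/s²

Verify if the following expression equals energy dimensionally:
Yes

The expression kg·m²/s² has dimensions [L^2 M T^-2], which is exactly energy [L^2 M T^-2].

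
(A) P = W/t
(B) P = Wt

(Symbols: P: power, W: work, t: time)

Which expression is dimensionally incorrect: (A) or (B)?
(B)

(A) P = W/t: LHS [L^2 M T^-3], RHS [L^2 M T^-3] ✓
(B) P = Wt: LHS [L^2 M T^-3], RHS [L^2 M T^-1] ✗

Expression (B) P = Wt is dimensionally incorrect.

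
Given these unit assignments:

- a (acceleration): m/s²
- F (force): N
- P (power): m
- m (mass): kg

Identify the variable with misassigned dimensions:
P

The variable P (power) should have units W, not m.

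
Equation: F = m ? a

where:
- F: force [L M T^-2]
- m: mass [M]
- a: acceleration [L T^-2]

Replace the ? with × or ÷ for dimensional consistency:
multiplication (×): F = m × a

F [L M T^-2]; m [M]; a [L T^-2].
m × a → [L M T^-2] ✓
m ÷ a → [L^-1 M T^2] ✗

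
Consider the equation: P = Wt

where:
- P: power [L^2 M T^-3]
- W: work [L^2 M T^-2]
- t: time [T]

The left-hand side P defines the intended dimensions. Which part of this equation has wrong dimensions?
The right-hand side term Wt

P has dimensions [L^2 M T^-3], but Wt has dimensions [L^2 M T^-1], so the term Wt is dimensionally wrong for P.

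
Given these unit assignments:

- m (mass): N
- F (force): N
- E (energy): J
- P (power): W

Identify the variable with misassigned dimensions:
m

The variable m (mass) should have units kg, not N.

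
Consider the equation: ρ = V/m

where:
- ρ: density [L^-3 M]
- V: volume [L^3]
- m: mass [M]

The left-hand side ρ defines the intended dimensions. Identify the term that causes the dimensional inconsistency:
The right-hand side term V/m

ρ has dimensions [L^-3 M], but V/m has dimensions [L^3 M^-1], so the term V/m is dimensionally wrong for ρ.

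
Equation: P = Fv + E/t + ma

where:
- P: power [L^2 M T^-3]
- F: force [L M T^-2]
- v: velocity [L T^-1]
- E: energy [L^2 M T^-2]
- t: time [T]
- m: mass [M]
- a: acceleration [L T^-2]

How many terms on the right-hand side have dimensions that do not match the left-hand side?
1

LHS P: [L^2 M T^-3]
- Fv: [L^2 M T^-3] ✓
- E/t: [L^2 M T^-3] ✓
- ma: [L M T^-2] ✗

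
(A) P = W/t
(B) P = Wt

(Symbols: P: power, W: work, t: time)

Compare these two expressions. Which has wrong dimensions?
(B)

(A) P = W/t: LHS [L^2 M T^-3], RHS [L^2 M T^-3] ✓
(B) P = Wt: LHS [L^2 M T^-3], RHS [L^2 M T^-1] ✗

Expression (B) P = Wt is dimensionally incorrect.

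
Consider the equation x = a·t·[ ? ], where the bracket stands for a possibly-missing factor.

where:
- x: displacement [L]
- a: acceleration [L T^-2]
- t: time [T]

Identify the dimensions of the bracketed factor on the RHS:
[T] — time (e.g. t)

x has dimensions [L]; a·t has dimensions [L T^-1].
The bracketed factor must supply [L] / [L T^-1] = [T].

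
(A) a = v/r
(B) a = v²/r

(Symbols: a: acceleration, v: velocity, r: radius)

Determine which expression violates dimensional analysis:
(A)

(A) a = v/r: LHS [L T^-2], RHS [T^-1] ✗
(B) a = v²/r: LHS [L T^-2], RHS [L T^-2] ✓

Expression (A) a = v/r is dimensionally incorrect.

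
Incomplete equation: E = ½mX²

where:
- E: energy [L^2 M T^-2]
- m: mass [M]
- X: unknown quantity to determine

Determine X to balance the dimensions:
X = v (velocity), dimensions [L T^-1]

E has dimensions [L^2 M T^-2]; the rest of the RHS (½m) has dimensions [M].
So X² must have dimensions [L^2 T^-2], i.e. X has dimensions [L T^-1] — X = v (velocity).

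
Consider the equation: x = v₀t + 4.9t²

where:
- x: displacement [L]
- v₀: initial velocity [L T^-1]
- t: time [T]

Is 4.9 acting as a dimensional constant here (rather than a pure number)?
Yes

x has dimensions [L], while t² alone has dimensions [T^2]. For the equation to balance, the factor 4.9 must carry dimensions [L T^-2] — it is a dimensional constant (a numerical value of a physical quantity with its units suppressed), not a pure number.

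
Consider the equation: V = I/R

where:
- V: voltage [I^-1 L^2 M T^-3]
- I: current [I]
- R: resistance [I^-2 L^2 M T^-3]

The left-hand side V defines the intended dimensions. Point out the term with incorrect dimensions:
The right-hand side term I/R

V has dimensions [I^-1 L^2 M T^-3], but I/R has dimensions [I^3 L^-2 M^-1 T^3], so the term I/R is dimensionally wrong for V.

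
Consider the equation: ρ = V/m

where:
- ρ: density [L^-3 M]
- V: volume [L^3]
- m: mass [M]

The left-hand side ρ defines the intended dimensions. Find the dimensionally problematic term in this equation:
The right-hand side term V/m

ρ has dimensions [L^-3 M], but V/m has dimensions [L^3 M^-1], so the term V/m is dimensionally wrong for ρ.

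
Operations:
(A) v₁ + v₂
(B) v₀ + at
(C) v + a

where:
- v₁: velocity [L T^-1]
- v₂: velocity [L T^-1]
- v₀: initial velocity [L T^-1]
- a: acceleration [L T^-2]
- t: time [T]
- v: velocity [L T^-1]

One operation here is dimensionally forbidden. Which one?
(C) v + a

(A) v₁ + v₂: v₁ [L T^-1] and v₂ [L T^-1] — same dimensions ✓
(B) v₀ + at: v₀ [L T^-1] and at [L T^-1] — same dimensions ✓
(C) v + a: v [L T^-1] and a [L T^-2] — different dimensions cannot be added/subtracted ✗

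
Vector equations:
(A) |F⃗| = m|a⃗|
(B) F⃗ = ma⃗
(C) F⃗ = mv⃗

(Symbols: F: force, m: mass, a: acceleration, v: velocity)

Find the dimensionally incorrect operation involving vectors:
(C) F⃗ = mv⃗

(A) |F⃗| = m|a⃗|: LHS [L M T^-2], RHS [L M T^-2] ✓ — magnitudes of vectors are scalars
(B) F⃗ = ma⃗: LHS [L M T^-2], RHS [L M T^-2] ✓ — Force and acceleration are vectors, mass is a scalar
(C) F⃗ = mv⃗: LHS [L M T^-2], RHS [L M T^-1] ✗ — mass times velocity is momentum, not force; should be ma⃗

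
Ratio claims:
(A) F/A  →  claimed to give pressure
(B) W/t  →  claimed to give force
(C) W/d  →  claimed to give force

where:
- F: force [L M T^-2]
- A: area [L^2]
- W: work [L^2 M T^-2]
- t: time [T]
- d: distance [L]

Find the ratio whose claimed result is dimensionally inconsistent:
(B) W/t does not give force

(A) F/A: [L^-1 M T^-2] = pressure [L^-1 M T^-2] ✓
(B) W/t: [L^2 M T^-3] ≠ force [L M T^-2] ✗
(C) W/d: [L M T^-2] = force [L M T^-2] ✓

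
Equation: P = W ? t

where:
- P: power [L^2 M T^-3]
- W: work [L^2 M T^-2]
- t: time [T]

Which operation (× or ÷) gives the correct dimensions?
division (÷): P = W ÷ t

P [L^2 M T^-3]; W [L^2 M T^-2]; t [T].
W × t → [L^2 M T^-1] ✗
W ÷ t → [L^2 M T^-3] ✓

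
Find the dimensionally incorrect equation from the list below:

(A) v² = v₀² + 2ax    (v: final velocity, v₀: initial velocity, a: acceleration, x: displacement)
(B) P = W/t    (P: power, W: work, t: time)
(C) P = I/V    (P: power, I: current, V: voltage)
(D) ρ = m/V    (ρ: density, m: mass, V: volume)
(C) P = I/V

The equation (C) P = I/V is dimensionally incorrect.

LHS (P): [L^2 M T^-3]
RHS (I/V): [I^2 L^-2 M^-1 T^3] ✗

The dimensions do not match. The other three equations balance.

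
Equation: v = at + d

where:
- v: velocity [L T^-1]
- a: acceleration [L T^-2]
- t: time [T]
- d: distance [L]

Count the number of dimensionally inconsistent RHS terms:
1

LHS v: [L T^-1]
- at: [L T^-1] ✓
- d: [L] ✗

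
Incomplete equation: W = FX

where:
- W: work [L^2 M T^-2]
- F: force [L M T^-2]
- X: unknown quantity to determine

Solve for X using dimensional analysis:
X = d (distance), dimensions [L]

W has dimensions [L^2 M T^-2]; the rest of the RHS (F) has dimensions [L M T^-2].
So X must have dimensions [L] — X = d (distance).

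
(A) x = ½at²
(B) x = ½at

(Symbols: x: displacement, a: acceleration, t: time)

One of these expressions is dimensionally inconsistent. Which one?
(B)

(A) x = ½at²: LHS [L], RHS [L] ✓
(B) x = ½at: LHS [L], RHS [L T^-1] ✗

Expression (B) x = ½at is dimensionally incorrect.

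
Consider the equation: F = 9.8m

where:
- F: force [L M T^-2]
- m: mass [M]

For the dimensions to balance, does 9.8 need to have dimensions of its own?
Yes

F has dimensions [L M T^-2], while m alone has dimensions [M]. For the equation to balance, the factor 9.8 must carry dimensions [L T^-2] — it is a dimensional constant (a numerical value of a physical quantity with its units suppressed), not a pure number.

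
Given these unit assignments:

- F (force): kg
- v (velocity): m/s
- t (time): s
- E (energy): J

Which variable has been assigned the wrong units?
F

The variable F (force) should have units N, not kg.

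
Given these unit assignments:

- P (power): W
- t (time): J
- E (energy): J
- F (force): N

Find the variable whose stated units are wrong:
t

The variable t (time) should have units s, not J.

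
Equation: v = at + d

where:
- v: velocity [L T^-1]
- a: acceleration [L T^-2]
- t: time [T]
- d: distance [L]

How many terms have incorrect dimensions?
1

LHS v: [L T^-1]
- at: [L T^-1] ✓
- d: [L] ✗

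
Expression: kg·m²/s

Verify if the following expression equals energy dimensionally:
No

The expression kg·m²/s has dimensions [L^2 M T^-1], but energy has dimensions [L^2 M T^-2].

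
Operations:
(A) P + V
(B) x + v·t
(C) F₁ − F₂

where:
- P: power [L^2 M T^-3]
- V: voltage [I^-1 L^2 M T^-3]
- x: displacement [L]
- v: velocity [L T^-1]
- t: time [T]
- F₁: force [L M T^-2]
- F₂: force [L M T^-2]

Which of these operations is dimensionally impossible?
(A) P + V

(A) P + V: P [L^2 M T^-3] and V [I^-1 L^2 M T^-3] — different dimensions cannot be added/subtracted ✗
(B) x + v·t: x [L] and v·t [L] — same dimensions ✓
(C) F₁ − F₂: F₁ [L M T^-2] and F₂ [L M T^-2] — same dimensions ✓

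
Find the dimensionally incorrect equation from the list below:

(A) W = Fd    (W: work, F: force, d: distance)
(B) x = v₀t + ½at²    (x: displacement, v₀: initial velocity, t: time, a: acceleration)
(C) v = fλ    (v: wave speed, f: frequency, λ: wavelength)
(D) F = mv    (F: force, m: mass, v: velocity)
(D) F = mv

The equation (D) F = mv is dimensionally incorrect.

LHS (F): [L M T^-2]
RHS (mv): [L M T^-1] ✗

The dimensions do not match. The other three equations balance.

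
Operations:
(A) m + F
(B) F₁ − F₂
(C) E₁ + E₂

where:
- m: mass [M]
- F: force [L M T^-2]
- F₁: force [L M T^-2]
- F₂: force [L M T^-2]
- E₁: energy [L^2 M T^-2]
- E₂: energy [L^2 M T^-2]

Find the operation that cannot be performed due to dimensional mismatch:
(A) m + F

(A) m + F: m [M] and F [L M T^-2] — different dimensions cannot be added/subtracted ✗
(B) F₁ − F₂: F₁ [L M T^-2] and F₂ [L M T^-2] — same dimensions ✓
(C) E₁ + E₂: E₁ [L^2 M T^-2] and E₂ [L^2 M T^-2] — same dimensions ✓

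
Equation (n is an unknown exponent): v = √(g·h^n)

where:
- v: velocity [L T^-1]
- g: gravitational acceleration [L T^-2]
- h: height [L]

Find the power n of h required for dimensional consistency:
n = 1

v has dimensions [L T^-1]; h has dimensions [L].
With n = 1: √(g·h^1) has dimensions [L T^-1], matching the LHS ✓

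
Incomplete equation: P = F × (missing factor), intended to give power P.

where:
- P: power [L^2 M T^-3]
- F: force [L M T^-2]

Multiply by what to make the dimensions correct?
v (velocity), dimensions [L T^-1]

P has dimensions [L^2 M T^-3] and F has dimensions [L M T^-2].
The missing factor must have dimensions [L^2 M T^-3] / [L M T^-2] = [L T^-1], i.e. velocity (v).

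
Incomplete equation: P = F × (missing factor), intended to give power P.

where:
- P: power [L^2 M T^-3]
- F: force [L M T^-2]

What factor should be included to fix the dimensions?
v (velocity), dimensions [L T^-1]

P has dimensions [L^2 M T^-3] and F has dimensions [L M T^-2].
The missing factor must have dimensions [L^2 M T^-3] / [L M T^-2] = [L T^-1], i.e. velocity (v).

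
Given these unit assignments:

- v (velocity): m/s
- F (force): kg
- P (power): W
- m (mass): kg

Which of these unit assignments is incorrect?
F

The variable F (force) should have units N, not kg.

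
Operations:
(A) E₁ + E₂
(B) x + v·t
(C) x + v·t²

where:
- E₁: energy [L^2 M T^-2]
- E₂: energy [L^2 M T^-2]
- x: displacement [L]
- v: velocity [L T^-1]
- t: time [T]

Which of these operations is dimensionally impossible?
(C) x + v·t²

(A) E₁ + E₂: E₁ [L^2 M T^-2] and E₂ [L^2 M T^-2] — same dimensions ✓
(B) x + v·t: x [L] and v·t [L] — same dimensions ✓
(C) x + v·t²: x [L] and v·t² [L T] — different dimensions cannot be added/subtracted ✗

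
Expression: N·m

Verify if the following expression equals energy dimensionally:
Yes

The expression N·m has dimensions [L^2 M T^-2], which is exactly energy [L^2 M T^-2].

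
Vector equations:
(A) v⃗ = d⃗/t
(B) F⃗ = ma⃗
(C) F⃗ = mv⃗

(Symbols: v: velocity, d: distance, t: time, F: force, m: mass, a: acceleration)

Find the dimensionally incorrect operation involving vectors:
(C) F⃗ = mv⃗

(A) v⃗ = d⃗/t: LHS [L T^-1], RHS [L T^-1] ✓ — displacement (vector) divided by time (scalar)
(B) F⃗ = ma⃗: LHS [L M T^-2], RHS [L M T^-2] ✓ — Force and acceleration are vectors, mass is a scalar
(C) F⃗ = mv⃗: LHS [L M T^-2], RHS [L M T^-1] ✗ — mass times velocity is momentum, not force; should be ma⃗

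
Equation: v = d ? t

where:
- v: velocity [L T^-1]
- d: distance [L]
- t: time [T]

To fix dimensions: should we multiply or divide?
division (÷): v = d ÷ t

v [L T^-1]; d [L]; t [T].
d × t → [L T] ✗
d ÷ t → [L T^-1] ✓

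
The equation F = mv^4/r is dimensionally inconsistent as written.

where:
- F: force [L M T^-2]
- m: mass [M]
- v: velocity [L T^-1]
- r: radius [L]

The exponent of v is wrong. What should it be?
The exponent of v should be 2: F = mv^2/r

The LHS F has dimensions [L M T^-2]; v has dimensions [L T^-1].
As written, the RHS mv^4/r (exponent 4 on v) has dimensions [L^3 M T^-4], which does not match.
With exponent 2, the RHS mv^2/r has dimensions [L M T^-2], matching the LHS.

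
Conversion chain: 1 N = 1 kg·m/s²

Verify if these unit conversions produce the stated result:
The chain is correct (no errors).

Correct: Newton is defined as kg·m/s²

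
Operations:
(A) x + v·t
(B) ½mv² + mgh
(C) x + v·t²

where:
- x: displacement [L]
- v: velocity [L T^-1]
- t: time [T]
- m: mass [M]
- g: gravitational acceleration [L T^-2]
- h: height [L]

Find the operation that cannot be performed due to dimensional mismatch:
(C) x + v·t²

(A) x + v·t: x [L] and v·t [L] — same dimensions ✓
(B) ½mv² + mgh: ½mv² [L^2 M T^-2] and mgh [L^2 M T^-2] — same dimensions ✓
(C) x + v·t²: x [L] and v·t² [L T] — different dimensions cannot be added/subtracted ✗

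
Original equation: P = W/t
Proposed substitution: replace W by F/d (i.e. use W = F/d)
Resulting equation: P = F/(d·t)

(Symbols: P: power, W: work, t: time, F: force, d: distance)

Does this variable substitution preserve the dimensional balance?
No

[W] = [L^2 M T^-2] and [F/d] = [M T^-2]. These differ, so the substitution replaces a quantity by one of different dimensions and the result P = F/(d·t) has LHS [L^2 M T^-3] vs RHS [M T^-3] — inconsistent.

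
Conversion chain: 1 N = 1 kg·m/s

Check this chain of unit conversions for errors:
The chain is incorrect (it contains an error).

Incorrect: Newton is kg·m/s², not kg·m/s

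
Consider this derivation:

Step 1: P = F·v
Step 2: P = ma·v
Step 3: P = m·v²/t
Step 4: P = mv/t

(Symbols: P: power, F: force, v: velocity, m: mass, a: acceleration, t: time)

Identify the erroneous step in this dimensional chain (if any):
Step 4

Step 1: P = F·v → LHS [L^2 M T^-3], RHS [L^2 M T^-3] ✓
Step 2: P = ma·v → LHS [L^2 M T^-3], RHS [L^2 M T^-3] ✓
Step 3: P = m·v²/t → LHS [L^2 M T^-3], RHS [L^2 M T^-3] ✓
Step 4: P = mv/t → LHS [L^2 M T^-3], RHS [L M T^-2] ✗

The first dimensional inconsistency appears in step 4: P = mv/t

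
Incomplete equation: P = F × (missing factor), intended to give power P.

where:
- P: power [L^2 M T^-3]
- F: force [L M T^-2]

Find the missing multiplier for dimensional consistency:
v (velocity), dimensions [L T^-1]

P has dimensions [L^2 M T^-3] and F has dimensions [L M T^-2].
The missing factor must have dimensions [L^2 M T^-3] / [L M T^-2] = [L T^-1], i.e. velocity (v).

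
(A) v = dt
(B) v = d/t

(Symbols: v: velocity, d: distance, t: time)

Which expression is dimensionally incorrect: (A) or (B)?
(A)

(A) v = dt: LHS [L T^-1], RHS [L T] ✗
(B) v = d/t: LHS [L T^-1], RHS [L T^-1] ✓

Expression (A) v = dt is dimensionally incorrect.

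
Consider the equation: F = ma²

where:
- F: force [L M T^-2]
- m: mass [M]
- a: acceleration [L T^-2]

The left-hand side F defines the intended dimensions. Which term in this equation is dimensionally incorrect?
The right-hand side term ma²

F has dimensions [L M T^-2], but ma² has dimensions [L^2 M T^-4], so the term ma² is dimensionally wrong for F.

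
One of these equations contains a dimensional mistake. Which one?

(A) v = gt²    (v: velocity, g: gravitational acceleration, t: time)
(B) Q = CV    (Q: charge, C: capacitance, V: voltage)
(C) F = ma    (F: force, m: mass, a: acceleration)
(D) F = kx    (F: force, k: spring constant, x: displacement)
(A) v = gt²

The equation (A) v = gt² is dimensionally incorrect.

LHS (v): [L T^-1]
RHS (gt²): [L] ✗

The dimensions do not match. The other three equations balance.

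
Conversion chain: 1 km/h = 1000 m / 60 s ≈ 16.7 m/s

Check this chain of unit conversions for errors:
The chain is incorrect (it contains an error).

Incorrect: 1 h = 3600 s, not 60 s (1 km/h ≈ 0.278 m/s)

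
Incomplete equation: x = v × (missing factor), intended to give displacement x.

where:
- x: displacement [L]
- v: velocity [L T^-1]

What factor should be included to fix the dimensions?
t (time), dimensions [T]

x has dimensions [L] and v has dimensions [L T^-1].
The missing factor must have dimensions [L] / [L T^-1] = [T], i.e. time (t).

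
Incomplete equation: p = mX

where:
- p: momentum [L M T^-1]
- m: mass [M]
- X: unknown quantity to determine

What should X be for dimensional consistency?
X = v (velocity), dimensions [L T^-1]

p has dimensions [L M T^-1]; the rest of the RHS (m) has dimensions [M].
So X must have dimensions [L T^-1] — X = v (velocity).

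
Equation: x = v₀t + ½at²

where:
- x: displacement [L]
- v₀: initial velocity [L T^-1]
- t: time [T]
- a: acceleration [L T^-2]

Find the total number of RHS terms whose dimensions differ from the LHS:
0

LHS x: [L]
- v₀t: [L] ✓
- ½at²: [L] ✓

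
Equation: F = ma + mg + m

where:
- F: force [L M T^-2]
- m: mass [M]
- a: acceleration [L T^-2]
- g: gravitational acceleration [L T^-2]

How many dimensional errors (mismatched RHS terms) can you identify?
1

LHS F: [L M T^-2]
- ma: [L M T^-2] ✓
- mg: [L M T^-2] ✓
- m: [M] ✗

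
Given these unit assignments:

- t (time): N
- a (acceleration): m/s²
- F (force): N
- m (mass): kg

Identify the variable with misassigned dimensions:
t

The variable t (time) should have units s, not N.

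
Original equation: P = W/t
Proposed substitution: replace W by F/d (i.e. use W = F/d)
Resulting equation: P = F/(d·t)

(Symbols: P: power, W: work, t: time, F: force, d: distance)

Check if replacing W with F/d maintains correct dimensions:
No

[W] = [L^2 M T^-2] and [F/d] = [M T^-2]. These differ, so the substitution replaces a quantity by one of different dimensions and the result P = F/(d·t) has LHS [L^2 M T^-3] vs RHS [M T^-3] — inconsistent.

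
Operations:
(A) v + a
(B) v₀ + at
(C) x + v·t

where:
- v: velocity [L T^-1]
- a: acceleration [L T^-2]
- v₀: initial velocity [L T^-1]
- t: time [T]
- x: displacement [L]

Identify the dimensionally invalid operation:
(A) v + a

(A) v + a: v [L T^-1] and a [L T^-2] — different dimensions cannot be added/subtracted ✗
(B) v₀ + at: v₀ [L T^-1] and at [L T^-1] — same dimensions ✓
(C) x + v·t: x [L] and v·t [L] — same dimensions ✓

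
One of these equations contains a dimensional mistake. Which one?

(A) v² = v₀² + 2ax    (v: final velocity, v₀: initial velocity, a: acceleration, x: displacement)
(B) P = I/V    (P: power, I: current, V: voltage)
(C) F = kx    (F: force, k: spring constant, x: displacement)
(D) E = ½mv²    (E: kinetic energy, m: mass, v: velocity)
(B) P = I/V

The equation (B) P = I/V is dimensionally incorrect.

LHS (P): [L^2 M T^-3]
RHS (I/V): [I^2 L^-2 M^-1 T^3] ✗

The dimensions do not match. The other three equations balance.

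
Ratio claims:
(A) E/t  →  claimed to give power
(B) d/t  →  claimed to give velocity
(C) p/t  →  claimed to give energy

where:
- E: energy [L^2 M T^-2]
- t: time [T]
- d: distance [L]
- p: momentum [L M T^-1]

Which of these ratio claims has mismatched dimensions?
(C) p/t does not give energy

(A) E/t: [L^2 M T^-3] = power [L^2 M T^-3] ✓
(B) d/t: [L T^-1] = velocity [L T^-1] ✓
(C) p/t: [L M T^-2] ≠ energy [L^2 M T^-2] ✗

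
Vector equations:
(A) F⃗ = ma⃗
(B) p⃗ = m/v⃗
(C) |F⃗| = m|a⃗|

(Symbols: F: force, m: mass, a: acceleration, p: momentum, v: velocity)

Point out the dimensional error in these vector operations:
(B) p⃗ = m/v⃗

(A) F⃗ = ma⃗: LHS [L M T^-2], RHS [L M T^-2] ✓ — Force and acceleration are vectors, mass is a scalar
(B) p⃗ = m/v⃗: LHS [L M T^-1], RHS [L^-1 M T] ✗ — momentum is mass times velocity; should be mv⃗ (and division by a vector is undefined)
(C) |F⃗| = m|a⃗|: LHS [L M T^-2], RHS [L M T^-2] ✓ — magnitudes of vectors are scalars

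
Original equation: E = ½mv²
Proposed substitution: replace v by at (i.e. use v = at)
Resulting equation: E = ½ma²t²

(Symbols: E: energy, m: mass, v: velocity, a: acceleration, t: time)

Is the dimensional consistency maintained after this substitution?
Yes

[v] = [L T^-1] and [at] = [L T^-1]. These match, so the substitution replaces a quantity by one of the same dimensions and the result E = ½ma²t² has LHS [L^2 M T^-2] vs RHS [L^2 M T^-2] — still consistent.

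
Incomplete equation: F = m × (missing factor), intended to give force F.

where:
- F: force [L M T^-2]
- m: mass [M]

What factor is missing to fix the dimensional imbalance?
a (acceleration), dimensions [L T^-2]

F has dimensions [L M T^-2] and m has dimensions [M].
The missing factor must have dimensions [L M T^-2] / [M] = [L T^-2], i.e. acceleration (a).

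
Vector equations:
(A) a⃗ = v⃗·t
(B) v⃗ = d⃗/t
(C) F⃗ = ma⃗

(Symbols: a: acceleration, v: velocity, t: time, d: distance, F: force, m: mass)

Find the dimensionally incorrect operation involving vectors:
(A) a⃗ = v⃗·t

(A) a⃗ = v⃗·t: LHS [L T^-2], RHS [L] ✗ — acceleration is velocity per time; should be v⃗/t
(B) v⃗ = d⃗/t: LHS [L T^-1], RHS [L T^-1] ✓ — displacement (vector) divided by time (scalar)
(C) F⃗ = ma⃗: LHS [L M T^-2], RHS [L M T^-2] ✓ — Force and acceleration are vectors, mass is a scalar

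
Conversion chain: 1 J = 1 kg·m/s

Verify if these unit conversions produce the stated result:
The chain is incorrect (it contains an error).

Incorrect: Joule is kg·m²/s², not kg·m/s (that is momentum)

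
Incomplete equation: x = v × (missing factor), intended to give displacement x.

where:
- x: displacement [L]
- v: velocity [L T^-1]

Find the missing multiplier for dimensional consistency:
t (time), dimensions [T]

x has dimensions [L] and v has dimensions [L T^-1].
The missing factor must have dimensions [L] / [L T^-1] = [T], i.e. time (t).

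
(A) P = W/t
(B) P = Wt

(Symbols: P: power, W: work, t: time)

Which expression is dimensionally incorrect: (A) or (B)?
(B)

(A) P = W/t: LHS [L^2 M T^-3], RHS [L^2 M T^-3] ✓
(B) P = Wt: LHS [L^2 M T^-3], RHS [L^2 M T^-1] ✗

Expression (B) P = Wt is dimensionally incorrect.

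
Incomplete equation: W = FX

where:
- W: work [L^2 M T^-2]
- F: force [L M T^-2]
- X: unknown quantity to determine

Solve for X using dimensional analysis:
X = d (distance), dimensions [L]

W has dimensions [L^2 M T^-2]; the rest of the RHS (F) has dimensions [L M T^-2].
So X must have dimensions [L] — X = d (distance).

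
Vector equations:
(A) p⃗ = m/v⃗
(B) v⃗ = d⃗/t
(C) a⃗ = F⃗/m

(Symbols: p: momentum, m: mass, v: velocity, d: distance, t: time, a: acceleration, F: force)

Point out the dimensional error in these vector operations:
(A) p⃗ = m/v⃗

(A) p⃗ = m/v⃗: LHS [L M T^-1], RHS [L^-1 M T] ✗ — momentum is mass times velocity; should be mv⃗ (and division by a vector is undefined)
(B) v⃗ = d⃗/t: LHS [L T^-1], RHS [L T^-1] ✓ — displacement (vector) divided by time (scalar)
(C) a⃗ = F⃗/m: LHS [L T^-2], RHS [L T^-2] ✓ — force (vector) divided by mass (scalar)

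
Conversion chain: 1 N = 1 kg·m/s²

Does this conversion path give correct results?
The chain is correct (no errors).

Correct: Newton is defined as kg·m/s²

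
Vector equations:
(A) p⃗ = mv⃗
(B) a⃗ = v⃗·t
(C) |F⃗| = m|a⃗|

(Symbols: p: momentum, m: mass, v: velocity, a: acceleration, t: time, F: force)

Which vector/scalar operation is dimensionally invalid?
(B) a⃗ = v⃗·t

(A) p⃗ = mv⃗: LHS [L M T^-1], RHS [L M T^-1] ✓ — mass (scalar) times velocity (vector)
(B) a⃗ = v⃗·t: LHS [L T^-2], RHS [L] ✗ — acceleration is velocity per time; should be v⃗/t
(C) |F⃗| = m|a⃗|: LHS [L M T^-2], RHS [L M T^-2] ✓ — magnitudes of vectors are scalars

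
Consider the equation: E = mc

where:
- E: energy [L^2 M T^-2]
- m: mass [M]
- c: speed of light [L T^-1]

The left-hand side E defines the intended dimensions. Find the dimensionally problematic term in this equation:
The right-hand side term mc

E has dimensions [L^2 M T^-2], but mc has dimensions [L M T^-1], so the term mc is dimensionally wrong for E.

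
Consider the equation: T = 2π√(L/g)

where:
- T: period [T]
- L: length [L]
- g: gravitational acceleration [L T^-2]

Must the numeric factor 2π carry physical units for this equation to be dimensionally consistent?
No

T has dimensions [T] and √(L/g) already has dimensions [T], so the equation balances without 2π contributing any dimensions. 2π is a pure (dimensionless) number; changing or removing it would not affect dimensional consistency.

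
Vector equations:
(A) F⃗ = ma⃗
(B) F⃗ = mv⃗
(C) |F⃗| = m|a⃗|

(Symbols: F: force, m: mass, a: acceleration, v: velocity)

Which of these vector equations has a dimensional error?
(B) F⃗ = mv⃗

(A) F⃗ = ma⃗: LHS [L M T^-2], RHS [L M T^-2] ✓ — Force and acceleration are vectors, mass is a scalar
(B) F⃗ = mv⃗: LHS [L M T^-2], RHS [L M T^-1] ✗ — mass times velocity is momentum, not force; should be ma⃗
(C) |F⃗| = m|a⃗|: LHS [L M T^-2], RHS [L M T^-2] ✓ — magnitudes of vectors are scalars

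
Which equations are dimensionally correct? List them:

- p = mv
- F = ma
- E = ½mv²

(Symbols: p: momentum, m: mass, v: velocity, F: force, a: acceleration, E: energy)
Dimensionally correct: p = mv, F = ma, E = ½mv²
Dimensionally incorrect: none
Ordered (correct first, then incorrect): p = mv, F = ma, E = ½mv²

- p = mv: LHS [L M T^-1], RHS [L M T^-1] → correct ✓
- F = ma: LHS [L M T^-2], RHS [L M T^-2] → correct ✓
- E = ½mv²: LHS [L^2 M T^-2], RHS [L^2 M T^-2] → correct ✓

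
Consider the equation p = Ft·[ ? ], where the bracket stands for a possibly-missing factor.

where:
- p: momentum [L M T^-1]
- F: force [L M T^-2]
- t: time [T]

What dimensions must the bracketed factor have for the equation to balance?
Nothing is missing — the bracketed factor must be dimensionless.

p has dimensions [L M T^-1] and Ft already has dimensions [L M T^-1], so p = Ft is dimensionally complete.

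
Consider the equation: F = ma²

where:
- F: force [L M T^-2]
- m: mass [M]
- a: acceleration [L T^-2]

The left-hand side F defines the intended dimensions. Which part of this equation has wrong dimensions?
The right-hand side term ma²

F has dimensions [L M T^-2], but ma² has dimensions [L^2 M T^-4], so the term ma² is dimensionally wrong for F.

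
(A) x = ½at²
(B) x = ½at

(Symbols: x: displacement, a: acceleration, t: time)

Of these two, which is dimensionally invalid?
(B)

(A) x = ½at²: LHS [L], RHS [L] ✓
(B) x = ½at: LHS [L], RHS [L T^-1] ✗

Expression (B) x = ½at is dimensionally incorrect.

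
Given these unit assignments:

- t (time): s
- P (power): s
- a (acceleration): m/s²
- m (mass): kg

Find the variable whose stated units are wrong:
P

The variable P (power) should have units W, not s.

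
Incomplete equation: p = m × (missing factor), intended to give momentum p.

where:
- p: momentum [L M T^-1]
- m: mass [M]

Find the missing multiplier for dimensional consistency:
v (velocity), dimensions [L T^-1]

p has dimensions [L M T^-1] and m has dimensions [M].
The missing factor must have dimensions [L M T^-1] / [M] = [L T^-1], i.e. velocity (v).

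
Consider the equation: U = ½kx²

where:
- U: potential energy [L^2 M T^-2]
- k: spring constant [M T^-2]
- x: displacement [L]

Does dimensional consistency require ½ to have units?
No

U has dimensions [L^2 M T^-2] and kx² already has dimensions [L^2 M T^-2], so the equation balances without ½ contributing any dimensions. ½ is a pure (dimensionless) number; changing or removing it would not affect dimensional consistency.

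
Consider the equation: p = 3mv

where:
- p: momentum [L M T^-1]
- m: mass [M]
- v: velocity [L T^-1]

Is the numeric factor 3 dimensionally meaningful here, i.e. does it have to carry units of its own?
No

p has dimensions [L M T^-1] and mv already has dimensions [L M T^-1], so the equation balances without 3 contributing any dimensions. 3 is a pure (dimensionless) number; changing or removing it would not affect dimensional consistency.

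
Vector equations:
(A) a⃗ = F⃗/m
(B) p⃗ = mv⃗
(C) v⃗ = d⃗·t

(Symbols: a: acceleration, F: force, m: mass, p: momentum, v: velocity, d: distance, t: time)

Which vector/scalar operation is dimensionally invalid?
(C) v⃗ = d⃗·t

(A) a⃗ = F⃗/m: LHS [L T^-2], RHS [L T^-2] ✓ — force (vector) divided by mass (scalar)
(B) p⃗ = mv⃗: LHS [L M T^-1], RHS [L M T^-1] ✓ — mass (scalar) times velocity (vector)
(C) v⃗ = d⃗·t: LHS [L T^-1], RHS [L T] ✗ — velocity is displacement per time; should be d⃗/t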